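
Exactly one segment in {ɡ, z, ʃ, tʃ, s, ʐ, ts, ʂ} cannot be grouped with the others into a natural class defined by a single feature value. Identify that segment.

[strident] (equivalently [coronal], [dorsal]) groups all but one: /s, z, ʃ, tʃ, ts, ʂ, ʐ/ share [+strident] while /ɡ/ (voiced velar stop) alone is [-strident]. Removing any other segment would not leave a single-feature class that excludes it.

ɡ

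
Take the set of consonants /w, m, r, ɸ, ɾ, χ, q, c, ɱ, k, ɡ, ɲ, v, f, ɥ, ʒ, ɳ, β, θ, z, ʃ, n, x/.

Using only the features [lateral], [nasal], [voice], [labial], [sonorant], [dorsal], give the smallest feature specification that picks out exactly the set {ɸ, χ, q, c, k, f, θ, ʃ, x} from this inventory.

[−voice]

Every target segment is [−voice] and no other inventory member is, so one feature is enough.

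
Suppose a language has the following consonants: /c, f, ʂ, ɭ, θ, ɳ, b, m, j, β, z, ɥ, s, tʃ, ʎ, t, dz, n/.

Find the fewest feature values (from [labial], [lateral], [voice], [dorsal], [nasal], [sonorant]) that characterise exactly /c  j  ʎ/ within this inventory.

[−labial, +dorsal]

/c, j, ʎ/ are all [−labial], [+dorsal], and no other segment in the inventory matches both values. Dropping any one of them over-generates: [+dorsal] alone would also admit /ɥ/; [−labial] alone would also admit /ʂ, ɭ, θ, ɳ, …/. No other single listed feature picks out exactly this set either, so fewer than two features will not do.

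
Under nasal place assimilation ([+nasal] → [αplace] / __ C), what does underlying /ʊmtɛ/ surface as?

[ʊntɛ]

In /ʊmtɛ/, the nasal /m/ precedes /t/, which is [+coronal]. The nasal assimilates in place, becoming the [+coronal] nasal /n/. The surface form is [ʊntɛ].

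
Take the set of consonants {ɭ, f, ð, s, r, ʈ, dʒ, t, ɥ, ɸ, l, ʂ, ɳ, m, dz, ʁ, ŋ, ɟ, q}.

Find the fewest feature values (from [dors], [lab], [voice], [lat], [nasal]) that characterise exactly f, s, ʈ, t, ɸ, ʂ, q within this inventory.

[-voice]

/f, s, ʈ, t, ɸ, ʂ, q/ are exactly the [-voice] segments in the inventory, so a single feature suffices.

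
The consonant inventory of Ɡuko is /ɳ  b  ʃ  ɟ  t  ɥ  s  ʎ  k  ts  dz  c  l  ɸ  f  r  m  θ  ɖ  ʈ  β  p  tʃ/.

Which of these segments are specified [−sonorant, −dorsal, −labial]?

ʃ, t, s, ts, dz, θ, ɖ, ʈ, tʃ

The [−sonorant] segments are /b, ʃ, ɟ, t, s, k, ts, dz, c, ɸ, f, θ, ɖ, ʈ, β, p, tʃ/.
Among these, [−dorsal] gives /b, ʃ, t, s, ts, dz, ɸ, f, θ, ɖ, ʈ, β, p, tʃ/.
Within that set, [−labial] leaves /ʃ, t, s, ts, dz, θ, ɖ, ʈ, tʃ/.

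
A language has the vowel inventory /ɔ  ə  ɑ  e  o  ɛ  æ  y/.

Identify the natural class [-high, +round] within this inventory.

ɔ, o

Checking each segment against [-high], [+round]: /ɔ/ (mid back rounded lax vowel), /o/ (mid back rounded tense vowel) satisfy every feature; every other segment in the inventory fails at least one.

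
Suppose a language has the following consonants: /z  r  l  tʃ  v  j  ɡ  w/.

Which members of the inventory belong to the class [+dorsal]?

j, ɡ, w

The [+dorsal] segments here are /j, ɡ, w/; the remaining /z, r, l, tʃ, v/ are [−dorsal].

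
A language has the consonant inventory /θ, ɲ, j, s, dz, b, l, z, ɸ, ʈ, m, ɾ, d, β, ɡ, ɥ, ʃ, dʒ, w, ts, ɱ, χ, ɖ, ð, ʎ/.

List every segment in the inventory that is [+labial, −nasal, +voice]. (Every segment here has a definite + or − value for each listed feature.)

Eliminate segments failing any feature: /θ, ɲ, j, s, dz, l, z, ʈ, ɾ, d, ɡ, ʃ, dʒ, ts, χ, ɖ, ð, ʎ/ are [−labial]; /ɸ/ is [−voice]; /m, ɱ/ are [+nasal]. The remaining /b, β, ɥ, w/ satisfy [+labial], [−nasal], [+voice].

b, β, ɥ, w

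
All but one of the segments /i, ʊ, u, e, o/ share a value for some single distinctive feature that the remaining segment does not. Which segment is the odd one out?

[tense] groups all but one: /o, u, i, e/ share [+tense] while /ʊ/ (high back rounded lax vowel) alone is [-tense]. Removing any other segment would not leave a single-feature class that excludes it.

ʊ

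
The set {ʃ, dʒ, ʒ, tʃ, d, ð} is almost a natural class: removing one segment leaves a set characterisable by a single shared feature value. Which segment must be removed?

d

[distributed] groups all but one: /ʃ, ð, tʃ, dʒ, ʒ/ share [+distributed] while /d/ (voiced alveolar stop) alone is [-distributed]. Removing any other segment would not leave a single-feature class that excludes it.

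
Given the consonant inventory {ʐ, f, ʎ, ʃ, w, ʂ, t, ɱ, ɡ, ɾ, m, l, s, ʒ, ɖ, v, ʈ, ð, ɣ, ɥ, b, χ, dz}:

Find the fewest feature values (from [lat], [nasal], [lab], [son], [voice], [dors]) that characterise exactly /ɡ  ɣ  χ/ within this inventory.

[−son, +dors]

Every target segment is [−sonorant], [+dorsal]; each remaining inventory member fails at least one of these. Each conjunct is needed — [+dorsal] alone would also admit /ʎ, w, ɥ/; [−sonorant] alone would also admit /ʐ, f, ʃ, ʂ, …/ — and no other single listed feature has exactly this extension, so two is the minimum.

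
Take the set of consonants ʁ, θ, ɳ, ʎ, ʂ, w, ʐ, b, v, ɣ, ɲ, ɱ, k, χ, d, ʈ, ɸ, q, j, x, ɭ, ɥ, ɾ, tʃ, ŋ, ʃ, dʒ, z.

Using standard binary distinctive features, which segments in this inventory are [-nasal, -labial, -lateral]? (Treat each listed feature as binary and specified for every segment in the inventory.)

ʁ, θ, ʂ, ʐ, ɣ, k, χ, d, ʈ, q, j, x, ɾ, tʃ, ʃ, dʒ, z

The [-nasal] segments are /ʁ, θ, ʎ, ʂ, w, ʐ, b, v, ɣ, k, χ, d, ʈ, ɸ, q, j, x, ɭ, ɥ, ɾ, tʃ, ʃ, dʒ, z/.
Of those, [-labial] gives /ʁ, θ, ʎ, ʂ, ʐ, ɣ, k, χ, d, ʈ, q, j, x, ɭ, ɾ, tʃ, ʃ, dʒ, z/.
Intersecting with [-lateral] leaves /ʁ, θ, ʂ, ʐ, ɣ, k, χ, d, ʈ, q, j, x, ɾ, tʃ, ʃ, dʒ, z/.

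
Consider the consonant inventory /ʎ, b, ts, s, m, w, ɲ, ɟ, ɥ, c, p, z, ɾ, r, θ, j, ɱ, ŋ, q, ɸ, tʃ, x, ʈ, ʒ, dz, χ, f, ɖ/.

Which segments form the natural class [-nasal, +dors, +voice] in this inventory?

Eliminate segments failing any feature: /b, ts, s, p, z, ɾ, r, θ, ɸ, tʃ, ʈ, ʒ, dz, f, ɖ/ are [-dorsal]; /m, ɲ, ɱ, ŋ/ are [+nasal]; /c, q, x, χ/ are [-voice]. The remaining /ʎ, w, ɟ, ɥ, j/ satisfy [-nasal], [+dorsal], [+voice].

ʎ, w, ɟ, ɥ, j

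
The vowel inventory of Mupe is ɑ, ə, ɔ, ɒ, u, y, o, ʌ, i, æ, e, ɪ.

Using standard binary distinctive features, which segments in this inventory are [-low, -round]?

Eliminate segments failing any feature: /ɑ, ɒ, æ/ are [+low]; /ɔ, u, y, o/ are [+round]. The remaining /ə, ʌ, i, e, ɪ/ satisfy [-low], [-round].

ə, ʌ, i, e, ɪ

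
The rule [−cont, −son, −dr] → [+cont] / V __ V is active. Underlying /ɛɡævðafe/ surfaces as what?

/ɡ/ satisfies [−cont, −son, −dr] and sits in V __ V. The [+continuant] counterpart of the voiced velar stop is /ɣ/. Other segments in /ɛɡævðafe/ either fail the structural description or are not in the environment, so the surface form is [ɛɣævðafe].

[ɛɣævðafe]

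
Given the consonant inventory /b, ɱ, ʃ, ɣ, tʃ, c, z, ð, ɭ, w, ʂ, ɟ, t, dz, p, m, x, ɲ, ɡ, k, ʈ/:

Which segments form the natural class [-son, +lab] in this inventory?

Checking each segment against [-sonorant], [+labial]: /b/ (voiced bilabial stop), /p/ (voiceless bilabial stop) satisfy every feature; every other segment in the inventory fails at least one.

b, p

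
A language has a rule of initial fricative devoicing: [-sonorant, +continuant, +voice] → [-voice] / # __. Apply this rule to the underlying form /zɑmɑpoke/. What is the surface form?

Only the initial segment /z/ is both word-initial and matches the structural description. It is a voiced alveolar fricative, so [-sonorant, +continuant, +voice] holds; changing it to [-voice] with all other features held fixed yields /s/ (voiceless alveolar fricative). No other segment meets both the structural description and the environment, so the output is [sɑmɑpoke].

[sɑmɑpoke]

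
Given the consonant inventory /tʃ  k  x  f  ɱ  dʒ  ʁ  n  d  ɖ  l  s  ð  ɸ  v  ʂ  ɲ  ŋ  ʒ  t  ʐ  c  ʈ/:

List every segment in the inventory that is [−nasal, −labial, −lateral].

tʃ, k, x, dʒ, ʁ, d, ɖ, s, ð, ʂ, ʒ, t, ʐ, c, ʈ

Checking each segment against [−nasal], [−labial], [−lateral]: /tʃ/ (voiceless postalveolar affricate), /k/ (voiceless velar stop), /x/ (voiceless velar fricative), /dʒ/ (voiced postalveolar affricate), /ʁ/ (voiced uvular fricative), /d/ (voiced alveolar stop), among others, satisfy every feature; every other segment in the inventory fails at least one.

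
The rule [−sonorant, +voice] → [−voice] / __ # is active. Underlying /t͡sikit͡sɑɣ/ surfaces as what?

[t͡sikit͡sɑx]

The only segment in the rule's environment that also matches [−sonorant, +voice] is /ɣ/. Applying [−voice] turns the voiced velar fricative into /x/ (voiceless velar fricative), giving [t͡sikit͡sɑx].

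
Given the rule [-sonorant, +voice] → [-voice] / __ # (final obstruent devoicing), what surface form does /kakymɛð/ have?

[kakymɛθ]

Only the final segment /ð/ is both word-final and matches the structural description. It is a voiced dental fricative, so [-sonorant, +voice] holds; changing it to [-voice] with all other features held fixed yields /θ/ (voiceless dental fricative). No other segment meets both the structural description and the environment, so the output is [kakymɛθ].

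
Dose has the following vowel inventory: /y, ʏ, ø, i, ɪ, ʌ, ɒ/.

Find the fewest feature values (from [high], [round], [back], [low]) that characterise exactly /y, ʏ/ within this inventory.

[+high, +round]

Every target segment is [+high], [+round]; each remaining inventory member fails at least one of these. Each conjunct is needed — [+round] alone would also admit /ø, ɒ/; [+high] alone would also admit /i, ɪ/ — and no other single listed feature has exactly this extension, so two is the minimum.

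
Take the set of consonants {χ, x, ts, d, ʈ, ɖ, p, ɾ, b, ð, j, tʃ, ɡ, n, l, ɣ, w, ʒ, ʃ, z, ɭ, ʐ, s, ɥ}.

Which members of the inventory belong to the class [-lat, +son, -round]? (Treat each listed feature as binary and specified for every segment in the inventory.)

Eliminate segments failing any feature: /χ, x, ts, d, ʈ, ɖ, p, b, ð, tʃ, ɡ, ɣ, ʒ, ʃ, z, ʐ, s/ are [-sonorant]; /l, ɭ/ are [+lateral]; /w, ɥ/ are [+round]. The remaining /ɾ, j, n/ satisfy [-lateral], [+sonorant], [-round].

ɾ, j, n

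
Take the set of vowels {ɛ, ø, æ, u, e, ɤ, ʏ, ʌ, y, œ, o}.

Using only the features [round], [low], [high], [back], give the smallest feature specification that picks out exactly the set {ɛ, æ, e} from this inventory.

/ɛ, æ, e/ are all [-back], [-round], and no other segment in the inventory matches both values. Dropping any one of them over-generates: [-round] alone would also admit /ɤ, ʌ/; [-back] alone would also admit /ø, ʏ, y, œ/. No other single listed feature picks out exactly this set either, so fewer than two features will not do.

[-back, -round]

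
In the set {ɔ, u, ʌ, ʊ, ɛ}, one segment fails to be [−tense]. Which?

u

/u/ is the high back rounded tense vowel, which is [+tense]; the rest — /ɛ, ʌ, ɔ, ʊ/ — are [−tense].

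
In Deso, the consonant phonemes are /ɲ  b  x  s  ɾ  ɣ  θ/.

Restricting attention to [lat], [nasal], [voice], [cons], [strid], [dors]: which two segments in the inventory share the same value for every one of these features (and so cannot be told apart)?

Both /b/ and /ɾ/ are [−lateral], [−nasal], [+voice], [+consonantal], [−strident], [−dorsal]. Since the list omits [sonorant], [labial] and [coronal] — which do distinguish the voiced bilabial stop from the alveolar tap — this pair collapses; all other pairs remain distinct.

b, ɾ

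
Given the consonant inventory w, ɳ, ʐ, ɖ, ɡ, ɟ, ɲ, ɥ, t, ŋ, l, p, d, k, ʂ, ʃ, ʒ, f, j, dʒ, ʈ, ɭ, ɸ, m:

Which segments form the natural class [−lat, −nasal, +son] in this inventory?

Eliminate segments failing any feature: /ɳ, ɲ, ŋ, m/ are [+nasal]; /ʐ, ɖ, ɡ, ɟ, t, p, d, k, ʂ, ʃ, ʒ, f, dʒ, ʈ, ɸ/ are [−sonorant]; /l, ɭ/ are [+lateral]. The remaining /w, ɥ, j/ satisfy [−lateral], [−nasal], [+sonorant].

w, ɥ, j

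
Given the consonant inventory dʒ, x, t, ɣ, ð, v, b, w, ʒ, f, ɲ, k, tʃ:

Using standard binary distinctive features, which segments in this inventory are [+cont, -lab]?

x, ɣ, ð, ʒ

Eliminate segments failing any feature: /dʒ, t, b, ɲ, k, tʃ/ are [-continuant]; /v, w, f/ are [+labial]. The remaining /x, ɣ, ð, ʒ/ satisfy [+continuant], [-labial].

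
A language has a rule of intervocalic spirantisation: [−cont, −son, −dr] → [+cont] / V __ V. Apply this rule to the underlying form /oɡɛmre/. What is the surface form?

[oɣɛmre]

/ɡ/ satisfies [−cont, −son, −dr] and sits in V __ V. The [+continuant] counterpart of the voiced velar stop is /ɣ/. Other segments in /oɡɛmre/ either fail the structural description or are not in the environment, so the surface form is [oɣɛmre].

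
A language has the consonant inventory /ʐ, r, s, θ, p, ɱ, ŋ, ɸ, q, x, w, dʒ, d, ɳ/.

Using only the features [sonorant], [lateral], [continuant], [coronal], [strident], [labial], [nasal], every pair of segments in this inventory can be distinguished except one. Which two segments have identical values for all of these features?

ʐ, s

On the given features, /ʐ/ and /s/ have an identical profile: [-sonorant], [-lateral], [+continuant], [+coronal], [+strident], [-labial], [-nasal]. No other two segments in the inventory coincide on all 7 features. (They do differ in [voice] and [anterior], which are not among the given features.)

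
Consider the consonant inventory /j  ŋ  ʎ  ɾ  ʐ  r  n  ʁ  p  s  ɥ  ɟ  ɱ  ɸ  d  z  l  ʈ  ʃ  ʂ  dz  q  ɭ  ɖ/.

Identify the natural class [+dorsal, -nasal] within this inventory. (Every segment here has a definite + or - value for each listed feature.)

Checking each segment against [+dorsal], [-nasal]: /j/ (palatal glide), /ʎ/ (palatal lateral approximant), /ʁ/ (voiced uvular fricative), /ɥ/ (labial-palatal glide), /ɟ/ (voiced palatal stop), /q/ (voiceless uvular stop) satisfy every feature; every other segment in the inventory fails at least one.

j, ʎ, ʁ, ɥ, ɟ, q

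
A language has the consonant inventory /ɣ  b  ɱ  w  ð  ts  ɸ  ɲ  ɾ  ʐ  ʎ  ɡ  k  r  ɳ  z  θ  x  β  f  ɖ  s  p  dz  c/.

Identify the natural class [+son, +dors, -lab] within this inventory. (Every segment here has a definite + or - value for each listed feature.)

Among the inventory, the [+sonorant] segments are /ɱ, w, ɲ, ɾ, ʎ, r, ɳ/.
Within that set, [+dorsal] gives /w, ɲ, ʎ/.
Among these, [-labial] leaves /ɲ, ʎ/.

ɲ, ʎ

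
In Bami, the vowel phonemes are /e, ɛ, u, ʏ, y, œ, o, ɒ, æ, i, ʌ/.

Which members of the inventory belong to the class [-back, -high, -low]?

e, ɛ, œ

The [-back] segments are /e, ɛ, ʏ, y, œ, æ, i/.
Within that set, [-high] gives /e, ɛ, œ, æ/.
Within that set, [-low] leaves /e, ɛ, œ/.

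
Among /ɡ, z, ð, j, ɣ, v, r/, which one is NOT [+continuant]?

ɡ

Every segment except /ɡ/ is [+continuant]. /ɡ/ (voiced velar stop) is [-continuant], so it is the exception.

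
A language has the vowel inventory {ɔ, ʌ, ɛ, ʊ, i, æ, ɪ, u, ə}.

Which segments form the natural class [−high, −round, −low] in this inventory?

ʌ, ɛ, ə

Eliminate segments failing any feature: /ɔ/ is [+round]; /ʊ, i, ɪ, u/ are [+high]; /æ/ is [+low]. The remaining /ʌ, ɛ, ə/ satisfy [−high], [−round], [−low].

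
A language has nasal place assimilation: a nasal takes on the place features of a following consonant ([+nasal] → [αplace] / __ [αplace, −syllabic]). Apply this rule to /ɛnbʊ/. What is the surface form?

[ɛmbʊ]

In /ɛnbʊ/, the nasal /n/ precedes /b/, which is [+labial]. The nasal assimilates in place, becoming the [+labial] nasal /m/. The surface form is [ɛmbʊ].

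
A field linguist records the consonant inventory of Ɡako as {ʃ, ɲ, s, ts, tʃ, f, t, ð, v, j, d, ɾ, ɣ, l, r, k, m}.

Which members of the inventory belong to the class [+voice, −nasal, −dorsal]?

ð, v, d, ɾ, l, r

First, the [+voice] segments are /ɲ, ð, v, j, d, ɾ, ɣ, l, r, m/.
Intersecting with [−nasal] gives /ð, v, j, d, ɾ, ɣ, l, r/.
Then [−dorsal] leaves /ð, v, d, ɾ, l, r/.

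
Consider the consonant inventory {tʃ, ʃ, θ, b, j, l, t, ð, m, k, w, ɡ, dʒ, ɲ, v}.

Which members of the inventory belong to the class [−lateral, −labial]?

tʃ, ʃ, θ, j, t, ð, k, ɡ, dʒ, ɲ

Eliminate segments failing any feature: /b, m, w, v/ are [+labial]; /l/ is [+lateral]. The remaining /tʃ, ʃ, θ, j, t, ð, k, ɡ, dʒ, ɲ/ satisfy [−lateral], [−labial].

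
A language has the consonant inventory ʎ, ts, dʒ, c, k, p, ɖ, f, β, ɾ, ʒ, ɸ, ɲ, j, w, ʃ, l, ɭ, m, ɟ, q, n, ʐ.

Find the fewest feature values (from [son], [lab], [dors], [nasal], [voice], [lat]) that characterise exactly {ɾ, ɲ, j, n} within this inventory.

[+son, −lat, −lab]

Every target segment is [+sonorant], [−lateral], [−labial]; each remaining inventory member fails at least one of these. Each conjunct is needed — [−lateral, −labial] alone would also admit /ts, dʒ, c, k, …/; [+sonorant, −labial] alone would also admit /ʎ, l, ɭ/; [+sonorant, −lateral] alone would also admit /w, m/ — and no other combination of two listed features has exactly this extension, so three is the minimum.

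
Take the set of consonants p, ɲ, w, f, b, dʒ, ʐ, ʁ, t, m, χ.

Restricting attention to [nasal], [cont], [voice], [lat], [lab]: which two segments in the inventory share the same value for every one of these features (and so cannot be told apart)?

ʁ, ʐ

/ʁ/ (voiced uvular fricative) and /ʐ/ (voiced retroflex fricative) are both [−nasal], [+continuant], [+voice], [−lateral], [−labial], so none of the listed features separates them. (They do differ in [coronal] and [dorsal], which are not among the given features.) Every other pair in the inventory differs on at least one listed feature.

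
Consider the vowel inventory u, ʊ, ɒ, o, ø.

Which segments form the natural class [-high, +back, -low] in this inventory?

Eliminate segments failing any feature: /u, ʊ/ are [+high]; /ɒ/ is [+low]; /ø/ is [-back]. The remaining /o/ satisfy [-high], [+back], [-low].

o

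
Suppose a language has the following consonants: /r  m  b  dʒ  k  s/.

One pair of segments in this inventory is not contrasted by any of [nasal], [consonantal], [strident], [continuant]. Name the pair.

k, b

Both /k/ and /b/ are [−nasal], [+consonantal], [−strident], [−continuant]. Since the list omits [voice], [labial] and [dorsal] — which do distinguish the voiceless velar stop from the voiced bilabial stop — this pair collapses; all other pairs remain distinct.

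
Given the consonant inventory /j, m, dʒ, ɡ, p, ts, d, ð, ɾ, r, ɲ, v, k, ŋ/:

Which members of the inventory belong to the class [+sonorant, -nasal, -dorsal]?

ɾ, r

Eliminate segments failing any feature: /j/ is [+dorsal]; /m, ɲ, ŋ/ are [+nasal]; /dʒ, ɡ, p, ts, d, ð, v, k/ are [-sonorant]. The remaining /ɾ, r/ satisfy [+sonorant], [-nasal], [-dorsal].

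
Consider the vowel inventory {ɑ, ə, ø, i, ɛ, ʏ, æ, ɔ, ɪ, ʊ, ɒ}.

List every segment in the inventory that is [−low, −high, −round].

ə, ɛ

Eliminate segments failing any feature: /ɑ, æ, ɒ/ are [+low]; /ø, ɔ/ are [+round]; /i, ʏ, ɪ, ʊ/ are [+high]. The remaining /ə, ɛ/ satisfy [−low], [−high], [−round].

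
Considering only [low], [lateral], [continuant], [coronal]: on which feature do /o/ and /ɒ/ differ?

/o/ (mid back rounded tense vowel) and /ɒ/ (low back rounded vowel) agree on [−lateral], [+continuant], [−coronal]. They differ on [low] (/o/ [−], /ɒ/ [+]).

[low]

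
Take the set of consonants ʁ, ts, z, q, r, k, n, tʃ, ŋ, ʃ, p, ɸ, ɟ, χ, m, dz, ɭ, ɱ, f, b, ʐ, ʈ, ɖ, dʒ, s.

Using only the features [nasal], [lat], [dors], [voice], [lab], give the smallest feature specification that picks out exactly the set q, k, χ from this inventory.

The class [−voice], [+dorsal] has exactly /q, k, χ/ as its extension in this inventory. No smaller conjunction from the listed features achieves this: [+dorsal] alone would also admit /ʁ, ŋ, ɟ/; [−voice] alone would also admit /ts, tʃ, ʃ, p, …/; and checking the remaining single features turns up none with this extension.

[−voice, +dors]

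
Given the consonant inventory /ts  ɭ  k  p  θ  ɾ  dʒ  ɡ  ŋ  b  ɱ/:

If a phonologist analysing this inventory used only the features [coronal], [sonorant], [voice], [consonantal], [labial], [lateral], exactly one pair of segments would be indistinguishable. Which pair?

θ, ts

On the given features, /θ/ and /ts/ have an identical profile: [+coronal], [-sonorant], [-voice], [+consonantal], [-labial], [-lateral]. No other two segments in the inventory coincide on all 6 features. (They do differ in [continuant], [strident] and [distributed], which are not among the given features.)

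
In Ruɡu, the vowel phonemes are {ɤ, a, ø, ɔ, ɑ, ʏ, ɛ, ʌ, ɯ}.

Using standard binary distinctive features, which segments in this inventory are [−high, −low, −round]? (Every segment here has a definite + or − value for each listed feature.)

The [−high] segments are /ɤ, a, ø, ɔ, ɑ, ɛ, ʌ/.
Of those, [−low] gives /ɤ, ø, ɔ, ɛ, ʌ/.
Within that set, [−round] leaves /ɤ, ɛ, ʌ/.

ɤ, ɛ, ʌ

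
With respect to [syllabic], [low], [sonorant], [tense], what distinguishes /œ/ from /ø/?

/œ/ (mid front rounded lax vowel) and /ø/ (mid front rounded tense vowel) agree on [+syllabic], [−low], [+sonorant]. They differ on [tense] (/œ/ [−], /ø/ [+]).

[tense]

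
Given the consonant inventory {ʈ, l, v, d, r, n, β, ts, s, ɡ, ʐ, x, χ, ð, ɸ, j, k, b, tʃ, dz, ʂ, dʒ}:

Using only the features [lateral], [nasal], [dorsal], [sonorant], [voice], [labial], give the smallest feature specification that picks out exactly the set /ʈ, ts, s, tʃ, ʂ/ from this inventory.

[-voice, -labial, -dorsal]

/ʈ, ts, s, tʃ, ʂ/ are all [-voice], [-labial], [-dorsal], and no other segment in the inventory matches all three values. Dropping any one of them over-generates: [-labial, -dorsal] alone would also admit /l, d, r, n, …/; [-voice, -dorsal] alone would also admit /ɸ/; [-voice, -labial] alone would also admit /x, χ, k/. No other combination of two listed features picks out exactly this set either, so fewer than three features will not do.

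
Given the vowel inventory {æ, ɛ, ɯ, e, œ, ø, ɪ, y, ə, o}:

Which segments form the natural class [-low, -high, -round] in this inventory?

Eliminate segments failing any feature: /æ/ is [+low]; /ɯ, ɪ, y/ are [+high]; /œ, ø, o/ are [+round]. The remaining /ɛ, e, ə/ satisfy [-low], [-high], [-round].

ɛ, e, ə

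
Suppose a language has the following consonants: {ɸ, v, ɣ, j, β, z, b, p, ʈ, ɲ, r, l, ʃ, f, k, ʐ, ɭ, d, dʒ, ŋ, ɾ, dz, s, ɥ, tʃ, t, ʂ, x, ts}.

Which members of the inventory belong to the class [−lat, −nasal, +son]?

j, r, ɾ, ɥ

Eliminate segments failing any feature: /ɸ, v, ɣ, β, z, b, p, ʈ, ʃ, f, k, ʐ, d, dʒ, dz, s, tʃ, t, ʂ, x, ts/ are [−sonorant]; /ɲ, ŋ/ are [+nasal]; /l, ɭ/ are [+lateral]. The remaining /j, r, ɾ, ɥ/ satisfy [−lateral], [−nasal], [+sonorant].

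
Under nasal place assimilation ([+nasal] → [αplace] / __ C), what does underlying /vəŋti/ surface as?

[vənti]

In /vəŋti/, the nasal /ŋ/ precedes /t/, which is [+coronal]. The nasal assimilates in place, becoming the [+coronal] nasal /n/. The surface form is [vənti].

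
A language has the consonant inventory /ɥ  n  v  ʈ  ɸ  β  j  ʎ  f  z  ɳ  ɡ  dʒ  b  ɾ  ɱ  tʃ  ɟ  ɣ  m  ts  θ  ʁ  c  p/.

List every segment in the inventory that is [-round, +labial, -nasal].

First, the [-round] segments are /n, v, ʈ, ɸ, β, j, ʎ, f, z, ɳ, ɡ, dʒ, b, ɾ, ɱ, tʃ, ɟ, ɣ, m, ts, θ, ʁ, c, p/.
Among these, [+labial] gives /v, ɸ, β, f, b, ɱ, m, p/.
Among these, [-nasal] leaves /v, ɸ, β, f, b, p/.

v, ɸ, β, f, b, p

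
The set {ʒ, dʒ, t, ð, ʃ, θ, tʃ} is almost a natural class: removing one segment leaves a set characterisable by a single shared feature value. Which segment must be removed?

[distributed] groups all but one: /ð, dʒ, ʒ, ʃ, θ, tʃ/ share [+distributed] while /t/ (voiceless alveolar stop) alone is [−distributed]. Removing any other segment would not leave a single-feature class that excludes it.

t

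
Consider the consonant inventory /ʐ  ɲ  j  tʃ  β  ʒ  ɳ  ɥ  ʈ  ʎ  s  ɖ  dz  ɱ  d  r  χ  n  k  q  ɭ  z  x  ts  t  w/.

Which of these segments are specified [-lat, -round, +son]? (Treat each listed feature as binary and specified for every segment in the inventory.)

Eliminate segments failing any feature: /ʐ, tʃ, β, ʒ, ʈ, s, ɖ, dz, d, χ, k, q, z, x, ts, t/ are [-sonorant]; /ɥ, w/ are [+round]; /ʎ, ɭ/ are [+lateral]. The remaining /ɲ, j, ɳ, ɱ, r, n/ satisfy [-lateral], [-round], [+sonorant].

ɲ, j, ɳ, ɱ, r, n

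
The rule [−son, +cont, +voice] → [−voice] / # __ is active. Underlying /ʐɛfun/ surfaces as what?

[ʂɛfun]

Only the initial segment /ʐ/ is both word-initial and matches the structural description. It is a voiced retroflex fricative, so [−son, +cont, +voice] holds; changing it to [−voice] with all other features held fixed yields /ʂ/ (voiceless retroflex fricative). No other segment meets both the structural description and the environment, so the output is [ʂɛfun].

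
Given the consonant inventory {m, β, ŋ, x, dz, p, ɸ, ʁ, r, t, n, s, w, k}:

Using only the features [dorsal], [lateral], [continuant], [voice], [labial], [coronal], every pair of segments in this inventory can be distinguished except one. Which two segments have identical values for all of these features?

/n/ (alveolar nasal) and /dz/ (voiced alveolar affricate) are both [-dorsal], [-lateral], [-continuant], [+voice], [-labial], [+coronal], so none of the listed features separates them. (They do differ in [sonorant], [nasal] and [strident], which are not among the given features.) Every other pair in the inventory differs on at least one listed feature.

n, dz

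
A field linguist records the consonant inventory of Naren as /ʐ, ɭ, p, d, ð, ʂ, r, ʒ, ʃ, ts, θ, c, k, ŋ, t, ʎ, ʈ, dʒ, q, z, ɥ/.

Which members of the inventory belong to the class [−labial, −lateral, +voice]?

ʐ, d, ð, r, ʒ, ŋ, dʒ, z

Checking each segment against [−labial], [−lateral], [+voice]: /ʐ/ (voiced retroflex fricative), /d/ (voiced alveolar stop), /ð/ (voiced dental fricative), /r/ (alveolar trill), /ʒ/ (voiced postalveolar fricative), /ŋ/ (velar nasal), among others, satisfy every feature; every other segment in the inventory fails at least one.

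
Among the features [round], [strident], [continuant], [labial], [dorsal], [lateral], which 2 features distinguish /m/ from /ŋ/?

/m/ is the bilabial nasal and /ŋ/ is the velar nasal. Both are [-round], [-strident], [-continuant], [-lateral]. /m/ is [+labial] while /ŋ/ is [-labial]; /m/ is [-dorsal] while /ŋ/ is [+dorsal], so the distinguishing features are [labial], [dorsal].

[labial], [dorsal]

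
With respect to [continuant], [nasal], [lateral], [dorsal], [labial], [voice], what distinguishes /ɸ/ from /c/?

/ɸ/ (voiceless bilabial fricative) and /c/ (voiceless palatal stop) agree on [−nasal], [−lateral], [−voice]. They differ on [continuant] (/ɸ/ [+], /c/ [−]), [labial] (/ɸ/ [+], /c/ [−]), [dorsal] (/ɸ/ [−], /c/ [+]).

[continuant], [labial], [dorsal]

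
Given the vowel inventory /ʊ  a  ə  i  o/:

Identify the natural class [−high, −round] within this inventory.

Eliminate segments failing any feature: /ʊ, i/ are [+high]; /o/ is [+round]. The remaining /a, ə/ satisfy [−high], [−round].

a, ə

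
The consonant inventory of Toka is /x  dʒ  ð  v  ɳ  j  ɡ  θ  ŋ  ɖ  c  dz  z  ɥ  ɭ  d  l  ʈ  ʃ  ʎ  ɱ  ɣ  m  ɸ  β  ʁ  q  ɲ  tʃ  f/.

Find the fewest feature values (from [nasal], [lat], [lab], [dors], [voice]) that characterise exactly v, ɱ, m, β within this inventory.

[+voice, +lab, −dors]

The class [+voice], [+labial], [−dorsal] has exactly /v, ɱ, m, β/ as its extension in this inventory. No smaller conjunction from the listed features achieves this: [+labial, −dorsal] alone would also admit /ɸ, f/; [+voice, −dorsal] alone would also admit /dʒ, ð, ɳ, ɖ, …/; [+voice, +labial] alone would also admit /ɥ/; and checking the remaining two-feature bundles turns up none with this extension.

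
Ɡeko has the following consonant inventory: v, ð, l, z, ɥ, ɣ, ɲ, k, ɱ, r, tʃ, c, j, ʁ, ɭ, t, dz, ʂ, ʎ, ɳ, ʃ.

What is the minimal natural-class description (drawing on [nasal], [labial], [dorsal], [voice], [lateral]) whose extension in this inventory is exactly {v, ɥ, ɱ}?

[+labial]

/v, ɥ, ɱ/ are exactly the [+labial] segments in the inventory, so a single feature suffices.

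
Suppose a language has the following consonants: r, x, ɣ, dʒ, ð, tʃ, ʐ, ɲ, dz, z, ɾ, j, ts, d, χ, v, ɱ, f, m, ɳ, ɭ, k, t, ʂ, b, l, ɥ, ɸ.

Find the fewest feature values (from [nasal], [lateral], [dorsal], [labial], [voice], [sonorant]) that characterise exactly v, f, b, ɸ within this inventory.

/v, f, b, ɸ/ are all [-sonorant], [+labial], and no other segment in the inventory matches both values. Dropping any one of them over-generates: [+labial] alone would also admit /ɱ, m, ɥ/; [-sonorant] alone would also admit /x, ɣ, dʒ, ð, …/. No other single listed feature picks out exactly this set either, so fewer than two features will not do.

[-sonorant, +labial]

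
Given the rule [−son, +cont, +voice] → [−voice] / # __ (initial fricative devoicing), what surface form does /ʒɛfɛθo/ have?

[ʃɛfɛθo]

The only segment in the rule's environment that also matches [−son, +cont, +voice] is /ʒ/. Applying [−voice] turns the voiced postalveolar fricative into /ʃ/ (voiceless postalveolar fricative), giving [ʃɛfɛθo].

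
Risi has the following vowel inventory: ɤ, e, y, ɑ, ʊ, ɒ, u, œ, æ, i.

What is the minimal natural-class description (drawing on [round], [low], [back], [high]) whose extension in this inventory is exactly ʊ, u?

[+high, +back]

/ʊ, u/ are all [+high], [+back], and no other segment in the inventory matches both values. Dropping any one of them over-generates: [+back] alone would also admit /ɤ, ɑ, ɒ/; [+high] alone would also admit /y, i/. No other single listed feature picks out exactly this set either, so fewer than two features will not do.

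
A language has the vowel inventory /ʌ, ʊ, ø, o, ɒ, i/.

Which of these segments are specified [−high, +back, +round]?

o, ɒ

The [−high] segments are /ʌ, ø, o, ɒ/.
Among these, [+back] gives /ʌ, o, ɒ/.
Intersecting with [+round] leaves /o, ɒ/.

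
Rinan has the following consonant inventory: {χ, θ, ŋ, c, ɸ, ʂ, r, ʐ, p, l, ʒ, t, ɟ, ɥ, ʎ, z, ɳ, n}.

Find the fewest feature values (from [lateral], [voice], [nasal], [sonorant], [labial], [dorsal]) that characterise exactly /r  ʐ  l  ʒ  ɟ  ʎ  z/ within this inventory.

Every target segment is [+voice], [-nasal], [-labial]; each remaining inventory member fails at least one of these. Each conjunct is needed — [-nasal, -labial] alone would also admit /χ, θ, c, ʂ, …/; [+voice, -labial] alone would also admit /ŋ, ɳ, n/; [+voice, -nasal] alone would also admit /ɥ/ — and no other combination of two listed features has exactly this extension, so three is the minimum.

[+voice, -nasal, -labial]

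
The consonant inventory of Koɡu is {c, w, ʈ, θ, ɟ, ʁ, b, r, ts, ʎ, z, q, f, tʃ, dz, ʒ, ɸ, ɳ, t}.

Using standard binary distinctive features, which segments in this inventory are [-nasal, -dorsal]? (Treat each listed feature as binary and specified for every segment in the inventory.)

Eliminate segments failing any feature: /c, w, ɟ, ʁ, ʎ, q/ are [+dorsal]; /ɳ/ is [+nasal]. The remaining /ʈ, θ, b, r, ts, z, f, tʃ, dz, ʒ, ɸ, t/ satisfy [-nasal], [-dorsal].

ʈ, θ, b, r, ts, z, f, tʃ, dz, ʒ, ɸ, t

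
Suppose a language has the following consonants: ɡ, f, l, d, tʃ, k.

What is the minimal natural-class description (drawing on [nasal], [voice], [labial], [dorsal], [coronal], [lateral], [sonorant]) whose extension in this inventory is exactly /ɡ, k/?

/ɡ, k/ are exactly the [+dorsal] segments in the inventory, so a single feature suffices.

[+dorsal]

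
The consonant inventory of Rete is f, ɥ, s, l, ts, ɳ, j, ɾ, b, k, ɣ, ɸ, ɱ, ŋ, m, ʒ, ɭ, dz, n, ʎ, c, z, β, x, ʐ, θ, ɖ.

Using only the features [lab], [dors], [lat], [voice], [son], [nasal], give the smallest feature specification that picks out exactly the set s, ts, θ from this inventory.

[−voice, −lab, −dors]

The class [−voice], [−labial], [−dorsal] has exactly /s, ts, θ/ as its extension in this inventory. No smaller conjunction from the listed features achieves this: [−labial, −dorsal] alone would also admit /l, ɳ, ɾ, ʒ, …/; [−voice, −dorsal] alone would also admit /f, ɸ/; [−voice, −labial] alone would also admit /k, c, x/; and checking the remaining two-feature bundles turns up none with this extension.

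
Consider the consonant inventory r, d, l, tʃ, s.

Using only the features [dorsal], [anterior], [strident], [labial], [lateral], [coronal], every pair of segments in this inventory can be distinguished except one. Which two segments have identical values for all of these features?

/r/ (alveolar trill) and /d/ (voiced alveolar stop) are both [-dorsal], [+anterior], [-strident], [-labial], [-lateral], [+coronal], so none of the listed features separates them. (They do differ in [sonorant] and [continuant], which are not among the given features.) Every other pair in the inventory differs on at least one listed feature.

r, d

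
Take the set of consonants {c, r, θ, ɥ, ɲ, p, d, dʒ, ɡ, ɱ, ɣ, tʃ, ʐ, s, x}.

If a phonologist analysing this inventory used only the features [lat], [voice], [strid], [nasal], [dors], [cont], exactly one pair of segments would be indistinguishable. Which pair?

On the given features, /ɥ/ and /ɣ/ have an identical profile: [-lateral], [+voice], [-strident], [-nasal], [+dorsal], [+continuant]. No other two segments in the inventory coincide on all 6 features. (They do differ in [sonorant], [labial], [round] and [back], which are not among the given features.)

ɥ, ɣ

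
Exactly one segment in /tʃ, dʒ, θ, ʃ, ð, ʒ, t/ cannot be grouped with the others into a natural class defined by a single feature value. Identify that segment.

[distributed] groups all but one: /ʒ, θ, tʃ, dʒ, ʃ, ð/ share [+distributed] while /t/ (voiceless alveolar stop) alone is [-distributed]. Removing any other segment would not leave a single-feature class that excludes it.

t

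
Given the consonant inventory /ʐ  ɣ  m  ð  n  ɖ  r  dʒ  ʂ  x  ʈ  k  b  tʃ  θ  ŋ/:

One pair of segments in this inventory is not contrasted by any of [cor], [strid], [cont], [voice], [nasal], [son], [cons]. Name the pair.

On the given features, /ŋ/ and /m/ have an identical profile: [-coronal], [-strident], [-continuant], [+voice], [+nasal], [+sonorant], [+consonantal]. No other two segments in the inventory coincide on all 7 features. (They do differ in [labial] and [dorsal], which are not among the given features.)

ŋ, m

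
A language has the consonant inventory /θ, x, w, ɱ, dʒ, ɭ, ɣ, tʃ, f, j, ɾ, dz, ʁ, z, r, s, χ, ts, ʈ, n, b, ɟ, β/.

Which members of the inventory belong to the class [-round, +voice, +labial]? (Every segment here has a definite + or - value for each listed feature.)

Eliminate segments failing any feature: /θ, x, tʃ, f, s, χ, ts, ʈ/ are [-voice]; /w/ is [+round]; /dʒ, ɭ, ɣ, j, ɾ, dz, ʁ, z, r, n, ɟ/ are [-labial]. The remaining /ɱ, b, β/ satisfy [-round], [+voice], [+labial].

ɱ, b, β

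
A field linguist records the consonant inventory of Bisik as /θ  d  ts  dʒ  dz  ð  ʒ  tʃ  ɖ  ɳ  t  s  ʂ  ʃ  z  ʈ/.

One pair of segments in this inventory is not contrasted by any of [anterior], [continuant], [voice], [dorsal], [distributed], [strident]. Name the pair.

ɳ, ɖ

On the given features, /ɳ/ and /ɖ/ have an identical profile: [-anterior], [-continuant], [+voice], [-dorsal], [-distributed], [-strident]. No other two segments in the inventory coincide on all 6 features. (They do differ in [sonorant] and [nasal], which are not among the given features.)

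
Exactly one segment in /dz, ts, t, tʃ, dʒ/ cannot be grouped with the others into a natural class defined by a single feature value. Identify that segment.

The remaining segments after removing /t/ share [+delayed release]; /t/ (voiceless alveolar stop) is [−delayed release]. For every other candidate removal, the leftover set fails to share any single feature value that the removed segment lacks.

t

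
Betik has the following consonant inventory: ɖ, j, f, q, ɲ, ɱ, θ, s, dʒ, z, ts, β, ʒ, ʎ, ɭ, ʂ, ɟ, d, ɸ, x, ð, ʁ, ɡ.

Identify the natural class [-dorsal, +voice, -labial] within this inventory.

ɖ, dʒ, z, ʒ, ɭ, d, ð

Checking each segment against [-dorsal], [+voice], [-labial]: /ɖ/ (voiced retroflex stop), /dʒ/ (voiced postalveolar affricate), /z/ (voiced alveolar fricative), /ʒ/ (voiced postalveolar fricative), /ɭ/ (retroflex lateral approximant), /d/ (voiced alveolar stop), among others, satisfy every feature; every other segment in the inventory fails at least one.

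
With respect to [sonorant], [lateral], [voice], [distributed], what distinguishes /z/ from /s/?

[voice]

/z/ is the voiced alveolar fricative and /s/ is the voiceless alveolar fricative. Both are [−sonorant], [−lateral], [−distributed]. /z/ is [+voice] while /s/ is [−voice], so the distinguishing feature is [voice].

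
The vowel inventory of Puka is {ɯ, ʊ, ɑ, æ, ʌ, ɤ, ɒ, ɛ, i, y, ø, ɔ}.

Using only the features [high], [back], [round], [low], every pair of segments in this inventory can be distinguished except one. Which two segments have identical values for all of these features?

ʌ, ɤ

On the given features, /ʌ/ and /ɤ/ have an identical profile: [−high], [+back], [−round], [−low]. No other two segments in the inventory coincide on all 4 features. (They do differ in [tense], which is not among the given features.)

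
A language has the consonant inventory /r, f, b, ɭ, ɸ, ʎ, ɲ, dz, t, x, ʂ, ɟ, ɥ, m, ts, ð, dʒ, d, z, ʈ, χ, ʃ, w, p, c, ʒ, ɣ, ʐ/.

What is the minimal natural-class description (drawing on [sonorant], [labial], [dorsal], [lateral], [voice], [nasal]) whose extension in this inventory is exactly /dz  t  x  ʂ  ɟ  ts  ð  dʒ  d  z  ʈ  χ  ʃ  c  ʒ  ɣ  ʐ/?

[−sonorant, −labial]

The class [−sonorant], [−labial] has exactly /dz, t, x, ʂ, ɟ, ts, ð, dʒ, d, z, ʈ, χ, ʃ, c, ʒ, ɣ, ʐ/ as its extension in this inventory. No smaller conjunction from the listed features achieves this: [−labial] alone would also admit /r, ɭ, ʎ, ɲ/; [−sonorant] alone would also admit /f, b, ɸ, p/; and checking the remaining single features turns up none with this extension.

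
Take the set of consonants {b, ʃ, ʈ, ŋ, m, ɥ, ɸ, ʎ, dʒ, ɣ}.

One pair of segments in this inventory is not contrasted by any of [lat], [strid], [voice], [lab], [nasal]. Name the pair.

/ɥ/ (labial-palatal glide) and /b/ (voiced bilabial stop) are both [−lateral], [−strident], [+voice], [+labial], [−nasal], so none of the listed features separates them. (They do differ in [sonorant], [continuant], [round] and [dorsal], which are not among the given features.) Every other pair in the inventory differs on at least one listed feature.

ɥ, b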